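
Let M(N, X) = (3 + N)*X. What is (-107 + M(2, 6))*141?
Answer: -10857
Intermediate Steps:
M(N, X) = X*(3 + N)
(-107 + M(2, 6))*141 = (-107 + 6*(3 + 2))*141 = (-107 + 6*5)*141 = (-107 + 30)*141 = -77*141 = -10857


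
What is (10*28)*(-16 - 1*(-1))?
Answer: -4200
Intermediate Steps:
(10*28)*(-16 - 1*(-1)) = 280*(-16 + 1) = 280*(-15) = -4200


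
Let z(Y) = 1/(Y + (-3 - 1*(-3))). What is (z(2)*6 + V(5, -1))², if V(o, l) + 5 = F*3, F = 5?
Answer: 169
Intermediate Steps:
z(Y) = 1/Y (z(Y) = 1/(Y + (-3 + 3)) = 1/(Y + 0) = 1/Y)
V(o, l) = 10 (V(o, l) = -5 + 5*3 = -5 + 15 = 10)
(z(2)*6 + V(5, -1))² = (6/2 + 10)² = ((½)*6 + 10)² = (3 + 10)² = 13² = 169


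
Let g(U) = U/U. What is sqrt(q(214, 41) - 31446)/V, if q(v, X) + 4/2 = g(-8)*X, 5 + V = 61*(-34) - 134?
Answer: -19*I*sqrt(87)/2213 ≈ -0.080081*I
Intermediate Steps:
g(U) = 1
V = -2213 (V = -5 + (61*(-34) - 134) = -5 + (-2074 - 134) = -5 - 2208 = -2213)
q(v, X) = -2 + X (q(v, X) = -2 + 1*X = -2 + X)
sqrt(q(214, 41) - 31446)/V = sqrt((-2 + 41) - 31446)/(-2213) = sqrt(39 - 31446)*(-1/2213) = sqrt(-31407)*(-1/2213) = (19*I*sqrt(87))*(-1/2213) = -19*I*sqrt(87)/2213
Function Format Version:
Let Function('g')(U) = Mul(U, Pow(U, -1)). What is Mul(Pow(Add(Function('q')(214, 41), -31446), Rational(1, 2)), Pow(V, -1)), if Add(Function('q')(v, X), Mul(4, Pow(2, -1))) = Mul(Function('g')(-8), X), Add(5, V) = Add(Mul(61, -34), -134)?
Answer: Mul(Rational(-19, 2213), I, Pow(87, Rational(1, 2))) ≈ Mul(-0.080081, I)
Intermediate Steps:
Function('g')(U) = 1
V = -2213 (V = Add(-5, Add(Mul(61, -34), -134)) = Add(-5, Add(-2074, -134)) = Add(-5, -2208) = -2213)
Function('q')(v, X) = Add(-2, X) (Function('q')(v, X) = Add(-2, Mul(1, X)) = Add(-2, X))
Mul(Pow(Add(Function('q')(214, 41), -31446), Rational(1, 2)), Pow(V, -1)) = Mul(Pow(Add(Add(-2, 41), -31446), Rational(1, 2)), Pow(-2213, -1)) = Mul(Pow(Add(39, -31446), Rational(1, 2)), Rational(-1, 2213)) = Mul(Pow(-31407, Rational(1, 2)), Rational(-1, 2213)) = Mul(Mul(19, I, Pow(87, Rational(1, 2))), Rational(-1, 2213)) = Mul(Rational(-19, 2213), I, Pow(87, Rational(1, 2)))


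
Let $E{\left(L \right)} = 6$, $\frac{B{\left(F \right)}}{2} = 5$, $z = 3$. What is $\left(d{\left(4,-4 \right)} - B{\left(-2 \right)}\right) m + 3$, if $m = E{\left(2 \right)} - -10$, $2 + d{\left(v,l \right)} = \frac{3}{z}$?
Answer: $-173$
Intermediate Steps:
$B{\left(F \right)} = 10$ ($B{\left(F \right)} = 2 \cdot 5 = 10$)
$d{\left(v,l \right)} = -1$ ($d{\left(v,l \right)} = -2 + \frac{3}{3} = -2 + 3 \cdot \frac{1}{3} = -2 + 1 = -1$)
$m = 16$ ($m = 6 - -10 = 6 + 10 = 16$)
$\left(d{\left(4,-4 \right)} - B{\left(-2 \right)}\right) m + 3 = \left(-1 - 10\right) 16 + 3 = \left(-11\right) 16 + 3 = -176 + 3 = -173$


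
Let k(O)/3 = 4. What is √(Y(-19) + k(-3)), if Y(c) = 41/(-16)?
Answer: √151/4 ≈ 3.0721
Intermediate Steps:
k(O) = 12 (k(O) = 3*4 = 12)
Y(c) = -41/16 (Y(c) = 41*(-1/16) = -41/16)
√(Y(-19) + k(-3)) = √(-41/16 + 12) = √(151/16) = √151/4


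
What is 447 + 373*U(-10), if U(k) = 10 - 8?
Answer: 1193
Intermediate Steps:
U(k) = 2
447 + 373*U(-10) = 447 + 373*2 = 447 + 746 = 1193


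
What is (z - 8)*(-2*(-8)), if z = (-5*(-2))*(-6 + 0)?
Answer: -1088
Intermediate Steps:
z = -60 (z = 10*(-6) = -60)
(z - 8)*(-2*(-8)) = (-60 - 8)*(-2*(-8)) = -68*16 = -1088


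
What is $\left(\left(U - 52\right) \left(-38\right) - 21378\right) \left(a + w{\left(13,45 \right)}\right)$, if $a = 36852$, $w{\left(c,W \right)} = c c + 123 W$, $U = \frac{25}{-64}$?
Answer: $- \frac{6600318571}{8} \approx -8.2504 \cdot 10^{8}$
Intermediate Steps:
$U = - \frac{25}{64}$ ($U = 25 \left(- \frac{1}{64}\right) = - \frac{25}{64} \approx -0.39063$)
$w{\left(c,W \right)} = c^{2} + 123 W$
$\left(\left(U - 52\right) \left(-38\right) - 21378\right) \left(a + w{\left(13,45 \right)}\right) = \left(\left(- \frac{25}{64} - 52\right) \left(-38\right) - 21378\right) \left(36852 + \left(13^{2} + 123 \cdot 45\right)\right) = \left(\left(- \frac{3353}{64}\right) \left(-38\right) - 21378\right) \left(36852 + \left(169 + 5535\right)\right) = \left(\frac{63707}{32} - 21378\right) \left(36852 + 5704\right) = \left(- \frac{620389}{32}\right) 42556 = - \frac{6600318571}{8}$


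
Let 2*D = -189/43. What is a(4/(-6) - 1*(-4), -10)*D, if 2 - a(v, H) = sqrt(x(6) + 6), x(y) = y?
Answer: -189/43 + 189*sqrt(3)/43 ≈ 3.2176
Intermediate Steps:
D = -189/86 (D = (-189/43)/2 = (-189*1/43)/2 = (1/2)*(-189/43) = -189/86 ≈ -2.1977)
a(v, H) = 2 - 2*sqrt(3) (a(v, H) = 2 - sqrt(6 + 6) = 2 - sqrt(12) = 2 - 2*sqrt(3))
a(4/(-6) - 1*(-4), -10)*D = (2 - 2*sqrt(3))*(-189/86) = -189/43 + 189*sqrt(3)/43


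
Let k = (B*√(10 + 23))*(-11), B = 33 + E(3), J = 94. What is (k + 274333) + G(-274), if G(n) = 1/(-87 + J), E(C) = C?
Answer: 1920332/7 - 396*√33 ≈ 2.7206e+5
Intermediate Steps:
B = 36 (B = 33 + 3 = 36)
G(n) = ⅐ (G(n) = 1/(-87 + 94) = 1/7 = ⅐)
k = -396*√33 (k = (36*√(10 + 23))*(-11) = (36*√33)*(-11) = -396*√33 ≈ -2274.8)
(k + 274333) + G(-274) = (-396*√33 + 274333) + ⅐ = (274333 - 396*√33) + ⅐ = 1920332/7 - 396*√33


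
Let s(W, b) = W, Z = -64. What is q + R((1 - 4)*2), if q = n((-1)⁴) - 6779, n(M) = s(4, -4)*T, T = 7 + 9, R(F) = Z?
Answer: -6779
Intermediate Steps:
R(F) = -64
T = 16
n(M) = 64 (n(M) = 4*16 = 64)
q = -6715 (q = 64 - 6779 = -6715)
q + R((1 - 4)*2) = -6715 - 64 = -6779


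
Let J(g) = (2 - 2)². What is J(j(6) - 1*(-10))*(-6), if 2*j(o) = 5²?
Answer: 0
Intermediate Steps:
j(o) = 25/2 (j(o) = (½)*5² = (½)*25 = 25/2)
J(g) = 0 (J(g) = 0² = 0)
J(j(6) - 1*(-10))*(-6) = 0*(-6) = 0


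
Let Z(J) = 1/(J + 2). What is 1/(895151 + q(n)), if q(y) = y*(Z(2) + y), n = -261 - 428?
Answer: 4/5478799 ≈ 7.3009e-7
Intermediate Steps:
Z(J) = 1/(2 + J)
n = -689
q(y) = y*(1/4 + y) (q(y) = y*(1/(2 + 2) + y) = y*(1/4 + y))
1/(895151 + q(n)) = 1/(895151 - 689*(1/4 - 689)) = 1/(895151 - 689*(-2755/4)) = 1/(895151 + 1898195/4) = 1/(5478799/4) = 4/5478799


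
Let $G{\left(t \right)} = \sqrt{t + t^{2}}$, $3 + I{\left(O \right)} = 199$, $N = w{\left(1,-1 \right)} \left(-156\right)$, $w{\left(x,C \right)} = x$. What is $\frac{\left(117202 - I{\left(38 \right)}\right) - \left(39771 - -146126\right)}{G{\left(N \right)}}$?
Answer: $- \frac{68891 \sqrt{6045}}{12090} \approx -443.03$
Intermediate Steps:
$N = -156$ ($N = 1 \left(-156\right) = -156$)
$I{\left(O \right)} = 196$ ($I{\left(O \right)} = -3 + 199 = 196$)
$\frac{\left(117202 - I{\left(38 \right)}\right) - \left(39771 - -146126\right)}{G{\left(N \right)}} = \frac{\left(117202 - 196\right) - \left(39771 - -146126\right)}{\sqrt{- 156 \left(1 - 156\right)}} = \frac{\left(117202 - 196\right) - \left(39771 + 146126\right)}{\sqrt{\left(-156\right) \left(-155\right)}} = \frac{117006 - 185897}{\sqrt{24180}} = \frac{117006 - 185897}{2 \sqrt{6045}} = - 68891 \frac{\sqrt{6045}}{12090} = - \frac{68891 \sqrt{6045}}{12090}$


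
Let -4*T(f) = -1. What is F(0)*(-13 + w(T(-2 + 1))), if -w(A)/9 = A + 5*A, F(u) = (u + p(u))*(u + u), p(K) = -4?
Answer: 0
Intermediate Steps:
T(f) = ¼ (T(f) = -¼*(-1) = ¼)
F(u) = 2*u*(-4 + u) (F(u) = (u - 4)*(u + u) = (-4 + u)*(2*u) = 2*u*(-4 + u))
w(A) = -54*A (w(A) = -9*(A + 5*A) = -54*A)
F(0)*(-13 + w(T(-2 + 1))) = (2*0*(-4 + 0))*(-13 - 54*¼) = (2*0*(-4))*(-13 - 27/2) = 0*(-53/2) = 0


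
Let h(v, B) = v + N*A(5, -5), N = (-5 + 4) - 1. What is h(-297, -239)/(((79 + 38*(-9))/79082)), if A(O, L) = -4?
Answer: 22854698/263 ≈ 86900.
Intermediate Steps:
N = -2 (N = -1 - 1 = -2)
h(v, B) = 8 + v (h(v, B) = v - 2*(-4) = v + 8 = 8 + v)
h(-297, -239)/(((79 + 38*(-9))/79082)) = (8 - 297)/(((79 + 38*(-9))/79082)) = -289*79082/(79 - 342) = -289/((-263*1/79082)) = -289/(-263/79082) = -289*(-79082/263) = 22854698/263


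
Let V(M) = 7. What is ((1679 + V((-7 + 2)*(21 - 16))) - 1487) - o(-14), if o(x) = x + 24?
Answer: 189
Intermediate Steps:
o(x) = 24 + x
((1679 + V((-7 + 2)*(21 - 16))) - 1487) - o(-14) = ((1679 + 7) - 1487) - (24 - 14) = (1686 - 1487) - 1*10 = 199 - 10 = 189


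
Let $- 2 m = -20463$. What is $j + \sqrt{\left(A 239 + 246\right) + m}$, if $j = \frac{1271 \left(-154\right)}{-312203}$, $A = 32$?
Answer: $\frac{195734}{312203} + \frac{\sqrt{72502}}{2} \approx 135.26$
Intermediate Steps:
$j = \frac{195734}{312203}$ ($j = \left(-195734\right) \left(- \frac{1}{312203}\right) = \frac{195734}{312203} \approx 0.62694$)
$m = \frac{20463}{2}$ ($m = \left(- \frac{1}{2}\right) \left(-20463\right) = \frac{20463}{2} \approx 10232.0$)
$j + \sqrt{\left(A 239 + 246\right) + m} = \frac{195734}{312203} + \sqrt{\left(32 \cdot 239 + 246\right) + \frac{20463}{2}} = \frac{195734}{312203} + \sqrt{\left(7648 + 246\right) + \frac{20463}{2}} = \frac{195734}{312203} + \sqrt{7894 + \frac{20463}{2}} = \frac{195734}{312203} + \sqrt{\frac{36251}{2}} = \frac{195734}{312203} + \frac{\sqrt{72502}}{2}$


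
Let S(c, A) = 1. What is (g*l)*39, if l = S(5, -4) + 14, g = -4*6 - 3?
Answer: -15795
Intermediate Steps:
g = -27 (g = -24 - 3 = -27)
l = 15 (l = 1 + 14 = 15)
(g*l)*39 = -27*15*39 = -405*39 = -15795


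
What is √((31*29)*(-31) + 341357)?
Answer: 12*√2177 ≈ 559.90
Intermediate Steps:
√((31*29)*(-31) + 341357) = √(899*(-31) + 341357) = √(-27869 + 341357) = √313488 = 12*√2177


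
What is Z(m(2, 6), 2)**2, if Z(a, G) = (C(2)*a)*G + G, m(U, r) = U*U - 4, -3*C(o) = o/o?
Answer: 4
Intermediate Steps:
C(o) = -1/3 (C(o) = -o/(3*o) = -1/3*1 = -1/3)
m(U, r) = -4 + U**2 (m(U, r) = U**2 - 4 = -4 + U**2)
Z(a, G) = G - G*a/3 (Z(a, G) = (-a/3)*G + G = -G*a/3 + G = G - G*a/3)
Z(m(2, 6), 2)**2 = ((1/3)*2*(3 - (-4 + 2**2)))**2 = ((1/3)*2*(3 - (-4 + 4)))**2 = ((1/3)*2*(3 - 1*0))**2 = ((1/3)*2*(3 + 0))**2 = ((1/3)*2*3)**2 = 2**2 = 4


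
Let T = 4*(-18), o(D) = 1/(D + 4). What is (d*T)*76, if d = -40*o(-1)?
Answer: 72960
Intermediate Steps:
o(D) = 1/(4 + D)
T = -72
d = -40/3 (d = -40/(4 - 1) = -40/3 ≈ -13.333)
(d*T)*76 = -40/3*(-72)*76 = 960*76 = 72960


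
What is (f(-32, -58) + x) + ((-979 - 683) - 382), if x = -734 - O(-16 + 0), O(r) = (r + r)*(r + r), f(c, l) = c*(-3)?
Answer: -3706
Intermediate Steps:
f(c, l) = -3*c
O(r) = 4*r**2 (O(r) = (2*r)*(2*r) = 4*r**2)
x = -1758 (x = -734 - 4*(-16 + 0)**2 = -734 - 4*(-16)**2 = -734 - 4*256 = -734 - 1*1024 = -734 - 1024 = -1758)
(f(-32, -58) + x) + ((-979 - 683) - 382) = (-3*(-32) - 1758) + ((-979 - 683) - 382) = (96 - 1758) + (-1662 - 382) = -1662 - 2044 = -3706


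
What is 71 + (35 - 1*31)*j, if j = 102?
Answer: 479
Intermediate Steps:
71 + (35 - 1*31)*j = 71 + (35 - 1*31)*102 = 71 + (35 - 31)*102 = 71 + 4*102 = 71 + 408 = 479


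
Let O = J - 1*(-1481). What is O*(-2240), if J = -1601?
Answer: 268800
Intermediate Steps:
O = -120 (O = -1601 - 1*(-1481) = -1601 + 1481 = -120)
O*(-2240) = -120*(-2240) = 268800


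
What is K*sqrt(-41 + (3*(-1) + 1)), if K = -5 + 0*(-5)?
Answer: -5*I*sqrt(43) ≈ -32.787*I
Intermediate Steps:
K = -5 (K = -5 + 0 = -5)
K*sqrt(-41 + (3*(-1) + 1)) = -5*sqrt(-41 + (3*(-1) + 1)) = -5*sqrt(-41 + (-3 + 1)) = -5*sqrt(-41 - 2) = -5*I*sqrt(43)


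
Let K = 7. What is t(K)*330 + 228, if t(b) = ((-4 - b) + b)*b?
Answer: -9012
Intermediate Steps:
t(b) = -4*b
t(K)*330 + 228 = -4*7*330 + 228 = -28*330 + 228 = -9240 + 228 = -9012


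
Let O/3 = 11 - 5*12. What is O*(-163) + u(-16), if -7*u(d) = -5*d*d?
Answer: 169007/7 ≈ 24144.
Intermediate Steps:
O = -147 (O = 3*(11 - 5*12) = 3*(11 - 60) = 3*(-49) = -147)
u(d) = 5*d**2/7 (u(d) = -(-5)*d*d/7 = -(-5)*d**2/7 = 5*d**2/7)
O*(-163) + u(-16) = -147*(-163) + (5/7)*(-16)**2 = 23961 + (5/7)*256 = 23961 + 1280/7 = 169007/7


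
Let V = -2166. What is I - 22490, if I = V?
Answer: -24656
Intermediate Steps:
I = -2166
I - 22490 = -2166 - 22490 = -24656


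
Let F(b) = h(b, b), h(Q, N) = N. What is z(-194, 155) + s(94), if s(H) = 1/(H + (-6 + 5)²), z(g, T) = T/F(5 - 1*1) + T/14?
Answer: 132553/2660 ≈ 49.832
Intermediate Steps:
F(b) = b
z(g, T) = 9*T/28 (z(g, T) = T/(5 - 1*1) + T/14 = T/(5 - 1) + T*(1/14) = T/4 + T/14 = 9*T/28)
s(H) = 1/(1 + H) (s(H) = 1/(H + (-1)²) = 1/(H + 1) = 1/(1 + H))
z(-194, 155) + s(94) = (9/28)*155 + 1/(1 + 94) = 1395/28 + 1/95 = 132553/2660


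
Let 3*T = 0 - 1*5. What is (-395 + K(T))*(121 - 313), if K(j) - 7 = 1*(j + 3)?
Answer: 74240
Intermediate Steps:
T = -5/3 (T = (0 - 1*5)/3 = (0 - 5)/3 = (⅓)*(-5) = -5/3 ≈ -1.6667)
K(j) = 10 + j (K(j) = 7 + 1*(j + 3) = 7 + 1*(3 + j) = 7 + (3 + j) = 10 + j)
(-395 + K(T))*(121 - 313) = (-395 + (10 - 5/3))*(121 - 313) = (-395 + 25/3)*(-192) = -1160/3*(-192) = 74240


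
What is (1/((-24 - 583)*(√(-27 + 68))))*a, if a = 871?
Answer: -871*√41/24887 ≈ -0.22410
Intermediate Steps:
(1/((-24 - 583)*(√(-27 + 68))))*a = (1/((-24 - 583)*(√(-27 + 68))))*871 = (1/((-607)*(√41)))*871 = -√41/24887*871 = -871*√41/24887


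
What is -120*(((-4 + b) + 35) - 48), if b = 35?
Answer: -2160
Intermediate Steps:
-120*(((-4 + b) + 35) - 48) = -120*(((-4 + 35) + 35) - 48) = -120*((31 + 35) - 48) = -120*(66 - 48) = -120*18 = -2160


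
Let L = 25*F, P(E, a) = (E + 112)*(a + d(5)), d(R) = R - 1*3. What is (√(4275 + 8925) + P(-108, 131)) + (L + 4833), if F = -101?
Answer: 2840 + 20*√33 ≈ 2954.9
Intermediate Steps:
d(R) = -3 + R (d(R) = R - 3 = -3 + R)
P(E, a) = (2 + a)*(112 + E) (P(E, a) = (E + 112)*(a + (-3 + 5)) = (112 + E)*(a + 2) = (112 + E)*(2 + a) = (2 + a)*(112 + E))
L = -2525 (L = 25*(-101) = -2525)
(√(4275 + 8925) + P(-108, 131)) + (L + 4833) = (√(4275 + 8925) + (224 + 2*(-108) + 112*131 - 108*131)) + (-2525 + 4833) = (√13200 + (224 - 216 + 14672 - 14148)) + 2308 = (20*√33 + 532) + 2308 = (532 + 20*√33) + 2308 = 2840 + 20*√33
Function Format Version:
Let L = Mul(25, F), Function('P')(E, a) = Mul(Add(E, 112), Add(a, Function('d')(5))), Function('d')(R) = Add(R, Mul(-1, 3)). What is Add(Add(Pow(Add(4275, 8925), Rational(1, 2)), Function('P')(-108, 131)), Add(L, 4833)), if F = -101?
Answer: Add(2840, Mul(20, Pow(33, Rational(1, 2)))) ≈ 2954.9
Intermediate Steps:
Function('d')(R) = Add(-3, R) (Function('d')(R) = Add(R, -3) = Add(-3, R))
Function('P')(E, a) = Mul(Add(2, a), Add(112, E)) (Function('P')(E, a) = Mul(Add(E, 112), Add(a, Add(-3, 5))) = Mul(Add(112, E), Add(a, 2)) = Mul(Add(112, E), Add(2, a)) = Mul(Add(2, a), Add(112, E)))
L = -2525 (L = Mul(25, -101) = -2525)
Add(Add(Pow(Add(4275, 8925), Rational(1, 2)), Function('P')(-108, 131)), Add(L, 4833)) = Add(Add(Pow(Add(4275, 8925), Rational(1, 2)), Add(224, Mul(2, -108), Mul(112, 131), Mul(-108, 131))), Add(-2525, 4833)) = Add(Add(Pow(13200, Rational(1, 2)), Add(224, -216, 14672, -14148)), 2308) = Add(Add(Mul(20, Pow(33, Rational(1, 2))), 532), 2308) = Add(Add(532, Mul(20, Pow(33, Rational(1, 2)))), 2308) = Add(2840, Mul(20, Pow(33, Rational(1, 2))))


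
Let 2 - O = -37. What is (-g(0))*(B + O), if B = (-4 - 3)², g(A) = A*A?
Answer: 0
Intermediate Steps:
O = 39 (O = 2 - 1*(-37) = 2 + 37 = 39)
g(A) = A²
B = 49 (B = (-7)² = 49)
(-g(0))*(B + O) = (-1*0²)*(49 + 39) = -1*0*88 = 0*88 = 0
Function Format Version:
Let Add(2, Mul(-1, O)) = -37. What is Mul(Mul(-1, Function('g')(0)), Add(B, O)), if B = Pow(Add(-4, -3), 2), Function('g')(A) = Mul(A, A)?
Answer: 0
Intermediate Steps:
O = 39 (O = Add(2, Mul(-1, -37)) = Add(2, 37) = 39)
Function('g')(A) = Pow(A, 2)
B = 49 (B = Pow(-7, 2) = 49)
Mul(Mul(-1, Function('g')(0)), Add(B, O)) = Mul(Mul(-1, Pow(0, 2)), Add(49, 39)) = Mul(Mul(-1, 0), 88) = Mul(0, 88) = 0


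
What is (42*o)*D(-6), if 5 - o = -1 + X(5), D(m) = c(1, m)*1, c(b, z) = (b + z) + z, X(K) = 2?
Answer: -1848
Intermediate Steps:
c(b, z) = b + 2*z
D(m) = 1 + 2*m (D(m) = (1 + 2*m)*1 = 1 + 2*m)
o = 4 (o = 5 - (-1 + 2) = 5 - 1*1 = 5 - 1 = 4)
(42*o)*D(-6) = (42*4)*(1 + 2*(-6)) = 168*(1 - 12) = 168*(-11) = -1848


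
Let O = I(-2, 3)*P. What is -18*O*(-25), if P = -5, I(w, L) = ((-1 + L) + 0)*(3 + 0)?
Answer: -13500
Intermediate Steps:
I(w, L) = -3 + 3*L (I(w, L) = (-1 + L)*3 = -3 + 3*L)
O = -30 (O = (-3 + 3*3)*(-5) = (-3 + 9)*(-5) = 6*(-5) = -30)
-18*O*(-25) = -18*(-30)*(-25) = 540*(-25) = -13500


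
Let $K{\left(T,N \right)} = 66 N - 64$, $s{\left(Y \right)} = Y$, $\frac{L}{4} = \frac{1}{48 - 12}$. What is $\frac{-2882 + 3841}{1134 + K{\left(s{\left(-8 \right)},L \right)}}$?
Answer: $\frac{2877}{3232} \approx 0.89016$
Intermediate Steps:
$L = \frac{1}{9}$ ($L = \frac{4}{48 - 12} = \frac{4}{36} = 4 \cdot \frac{1}{36} = \frac{1}{9} \approx 0.11111$)
$K{\left(T,N \right)} = -64 + 66 N$
$\frac{-2882 + 3841}{1134 + K{\left(s{\left(-8 \right)},L \right)}} = \frac{-2882 + 3841}{1134 + \left(-64 + 66 \cdot \frac{1}{9}\right)} = \frac{959}{1134 + \left(-64 + \frac{22}{3}\right)} = \frac{959}{1134 - \frac{170}{3}} = \frac{959}{\frac{3232}{3}} = 959 \cdot \frac{3}{3232} = \frac{2877}{3232}$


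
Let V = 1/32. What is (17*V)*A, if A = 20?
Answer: 85/8 ≈ 10.625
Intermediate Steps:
V = 1/32 ≈ 0.031250
(17*V)*A = (17*(1/32))*20 = (17/32)*20 = 85/8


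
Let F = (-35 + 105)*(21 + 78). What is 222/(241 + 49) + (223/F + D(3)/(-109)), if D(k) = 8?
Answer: 15866357/21905730 ≈ 0.72430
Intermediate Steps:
F = 6930 (F = 70*99 = 6930)
222/(241 + 49) + (223/F + D(3)/(-109)) = 222/(241 + 49) + (223/6930 + 8/(-109)) = 222/290 + (223*(1/6930) + 8*(-1/109)) = 222*(1/290) + (223/6930 - 8/109) = 111/145 - 31133/755370 = 15866357/21905730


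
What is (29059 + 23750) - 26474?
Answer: 26335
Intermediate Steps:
(29059 + 23750) - 26474 = 52809 - 26474 = 26335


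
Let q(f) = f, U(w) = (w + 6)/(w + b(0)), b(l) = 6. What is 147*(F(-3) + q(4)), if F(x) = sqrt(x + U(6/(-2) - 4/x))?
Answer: 588 + 147*I*sqrt(2) ≈ 588.0 + 207.89*I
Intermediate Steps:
U(w) = 1 (U(w) = (w + 6)/(w + 6) = (6 + w)/(6 + w) = 1)
F(x) = sqrt(1 + x) (F(x) = sqrt(x + 1) = sqrt(1 + x))
147*(F(-3) + q(4)) = 147*(sqrt(1 - 3) + 4) = 147*(sqrt(-2) + 4) = 147*(I*sqrt(2) + 4) = 147*(4 + I*sqrt(2)) = 588 + 147*I*sqrt(2)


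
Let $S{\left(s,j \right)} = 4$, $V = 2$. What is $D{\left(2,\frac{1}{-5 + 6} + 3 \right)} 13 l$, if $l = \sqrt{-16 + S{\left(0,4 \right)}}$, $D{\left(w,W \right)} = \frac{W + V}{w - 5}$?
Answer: $- 52 i \sqrt{3} \approx - 90.067 i$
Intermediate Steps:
$D{\left(w,W \right)} = \frac{2 + W}{-5 + w}$ ($D{\left(w,W \right)} = \frac{W + 2}{w - 5} = \frac{2 + W}{-5 + w}$)
$l = 2 i \sqrt{3}$ ($l = \sqrt{-16 + 4} = \sqrt{-12} = 2 i \sqrt{3} \approx 3.4641 i$)
$D{\left(2,\frac{1}{-5 + 6} + 3 \right)} 13 l = \frac{2 + \left(\frac{1}{-5 + 6} + 3\right)}{-5 + 2} \cdot 13 \cdot 2 i \sqrt{3} = \frac{2 + \left(1^{-1} + 3\right)}{-3} \cdot 13 \cdot 2 i \sqrt{3} = - \frac{2 + \left(1 + 3\right)}{3} \cdot 13 \cdot 2 i \sqrt{3} = - \frac{2 + 4}{3} \cdot 13 \cdot 2 i \sqrt{3} = \left(- \frac{1}{3}\right) 6 \cdot 13 \cdot 2 i \sqrt{3} = \left(-2\right) 13 \cdot 2 i \sqrt{3} = - 26 \cdot 2 i \sqrt{3} = - 52 i \sqrt{3}$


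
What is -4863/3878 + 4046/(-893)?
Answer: -20033047/3463054 ≈ -5.7848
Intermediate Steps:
-4863/3878 + 4046/(-893) = -4863*1/3878 + 4046*(-1/893) = -4863/3878 - 4046/893 = -20033047/3463054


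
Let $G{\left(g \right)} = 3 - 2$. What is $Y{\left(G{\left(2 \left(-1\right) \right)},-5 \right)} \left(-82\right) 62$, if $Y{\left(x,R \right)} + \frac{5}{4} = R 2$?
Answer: $57195$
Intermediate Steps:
$G{\left(g \right)} = 1$
$Y{\left(x,R \right)} = - \frac{5}{4} + 2 R$ ($Y{\left(x,R \right)} = - \frac{5}{4} + R 2 = - \frac{5}{4} + 2 R$)
$Y{\left(G{\left(2 \left(-1\right) \right)},-5 \right)} \left(-82\right) 62 = \left(- \frac{5}{4} + 2 \left(-5\right)\right) \left(-82\right) 62 = \left(- \frac{5}{4} - 10\right) \left(-82\right) 62 = \left(- \frac{45}{4}\right) \left(-82\right) 62 = \frac{1845}{2} \cdot 62 = 57195$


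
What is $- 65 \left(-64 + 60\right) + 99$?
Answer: $359$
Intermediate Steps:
$- 65 \left(-64 + 60\right) + 99 = \left(-65\right) \left(-4\right) + 99 = 260 + 99 = 359$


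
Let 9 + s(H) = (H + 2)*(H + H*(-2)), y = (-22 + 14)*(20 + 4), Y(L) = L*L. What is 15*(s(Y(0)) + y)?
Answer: -3015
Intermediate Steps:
Y(L) = L**2
y = -192 (y = -8*24 = -192)
s(H) = -9 - H*(2 + H) (s(H) = -9 + (H + 2)*(H + H*(-2)) = -9 + (2 + H)*(H - 2*H) = -9 + (2 + H)*(-H) = -9 - H*(2 + H))
15*(s(Y(0)) + y) = 15*((-9 - (0**2)**2 - 2*0**2) - 192) = 15*((-9 - 1*0**2 - 2*0) - 192) = 15*((-9 - 1*0 + 0) - 192) = 15*((-9 + 0 + 0) - 192) = 15*(-9 - 192) = 15*(-201) = -3015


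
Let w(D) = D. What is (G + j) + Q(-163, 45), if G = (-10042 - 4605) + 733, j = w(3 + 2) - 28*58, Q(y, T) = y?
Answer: -15696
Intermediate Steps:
j = -1619 (j = (3 + 2) - 28*58 = 5 - 1624 = -1619)
G = -13914 (G = -14647 + 733 = -13914)
(G + j) + Q(-163, 45) = (-13914 - 1619) - 163 = -15533 - 163 = -15696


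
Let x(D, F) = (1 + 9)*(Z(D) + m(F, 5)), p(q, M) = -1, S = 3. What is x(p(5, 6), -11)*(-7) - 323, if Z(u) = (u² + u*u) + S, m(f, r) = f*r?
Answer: 3177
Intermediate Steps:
Z(u) = 3 + 2*u² (Z(u) = (u² + u*u) + 3 = (u² + u²) + 3 = 2*u² + 3 = 3 + 2*u²)
x(D, F) = 30 + 20*D² + 50*F (x(D, F) = (1 + 9)*((3 + 2*D²) + F*5) = 10*((3 + 2*D²) + 5*F) = 10*(3 + 2*D² + 5*F) = 30 + 20*D² + 50*F)
x(p(5, 6), -11)*(-7) - 323 = (30 + 20*(-1)² + 50*(-11))*(-7) - 323 = (30 + 20*1 - 550)*(-7) - 323 = (30 + 20 - 550)*(-7) - 323 = -500*(-7) - 323 = 3500 - 323 = 3177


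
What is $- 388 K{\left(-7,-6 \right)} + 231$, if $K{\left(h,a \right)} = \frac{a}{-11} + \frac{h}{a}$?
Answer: $- \frac{14299}{33} \approx -433.3$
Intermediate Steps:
$K{\left(h,a \right)} = - \frac{a}{11} + \frac{h}{a}$ ($K{\left(h,a \right)} = a \left(- \frac{1}{11}\right) + \frac{h}{a} = - \frac{a}{11} + \frac{h}{a}$)
$- 388 K{\left(-7,-6 \right)} + 231 = - 388 \left(\left(- \frac{1}{11}\right) \left(-6\right) - \frac{7}{-6}\right) + 231 = - 388 \left(\frac{6}{11} - - \frac{7}{6}\right) + 231 = - 388 \left(\frac{6}{11} + \frac{7}{6}\right) + 231 = \left(-388\right) \frac{113}{66} + 231 = - \frac{21922}{33} + 231 = - \frac{14299}{33}$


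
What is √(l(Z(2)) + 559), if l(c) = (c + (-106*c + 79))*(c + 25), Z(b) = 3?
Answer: I*√6049 ≈ 77.775*I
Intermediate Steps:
l(c) = (25 + c)*(79 - 105*c) (l(c) = (c + (79 - 106*c))*(25 + c) = (79 - 105*c)*(25 + c) = (25 + c)*(79 - 105*c))
√(l(Z(2)) + 559) = √((1975 - 2546*3 - 105*3²) + 559) = √((1975 - 7638 - 105*9) + 559) = √((1975 - 7638 - 945) + 559) = √(-6608 + 559) = √(-6049) = I*√6049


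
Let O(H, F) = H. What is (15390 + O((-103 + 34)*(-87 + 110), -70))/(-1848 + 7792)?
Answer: 13803/5944 ≈ 2.3222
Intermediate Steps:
(15390 + O((-103 + 34)*(-87 + 110), -70))/(-1848 + 7792) = (15390 + (-103 + 34)*(-87 + 110))/(-1848 + 7792) = (15390 - 69*23)/5944 = (15390 - 1587)*(1/5944) = 13803*(1/5944) = 13803/5944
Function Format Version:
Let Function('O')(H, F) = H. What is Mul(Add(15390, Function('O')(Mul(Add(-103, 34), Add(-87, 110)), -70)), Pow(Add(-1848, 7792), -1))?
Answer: Rational(13803, 5944) ≈ 2.3222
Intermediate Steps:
Mul(Add(15390, Function('O')(Mul(Add(-103, 34), Add(-87, 110)), -70)), Pow(Add(-1848, 7792), -1)) = Mul(Add(15390, Mul(Add(-103, 34), Add(-87, 110))), Pow(Add(-1848, 7792), -1)) = Mul(Add(15390, Mul(-69, 23)), Pow(5944, -1)) = Mul(Add(15390, -1587), Rational(1, 5944)) = Mul(13803, Rational(1, 5944)) = Rational(13803, 5944)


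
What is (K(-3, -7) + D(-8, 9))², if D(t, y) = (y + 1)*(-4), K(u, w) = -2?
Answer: 1764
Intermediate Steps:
D(t, y) = -4 - 4*y (D(t, y) = (1 + y)*(-4) = -4 - 4*y)
(K(-3, -7) + D(-8, 9))² = (-2 + (-4 - 4*9))² = (-2 + (-4 - 36))² = (-2 - 40)² = (-42)² = 1764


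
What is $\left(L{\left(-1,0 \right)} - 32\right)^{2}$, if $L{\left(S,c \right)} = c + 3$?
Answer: $841$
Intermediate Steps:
$L{\left(S,c \right)} = 3 + c$
$\left(L{\left(-1,0 \right)} - 32\right)^{2} = \left(\left(3 + 0\right) - 32\right)^{2} = \left(3 - 32\right)^{2} = \left(-29\right)^{2} = 841$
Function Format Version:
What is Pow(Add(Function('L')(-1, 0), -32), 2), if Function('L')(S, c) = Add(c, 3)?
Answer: 841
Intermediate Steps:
Function('L')(S, c) = Add(3, c)
Pow(Add(Function('L')(-1, 0), -32), 2) = Pow(Add(Add(3, 0), -32), 2) = Pow(Add(3, -32), 2) = Pow(-29, 2) = 841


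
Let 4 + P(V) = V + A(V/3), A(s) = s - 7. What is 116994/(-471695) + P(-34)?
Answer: -80067437/1415085 ≈ -56.581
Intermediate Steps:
A(s) = -7 + s
P(V) = -11 + 4*V/3 (P(V) = -4 + (V + (-7 + V/3)) = -4 + (-7 + 4*V/3) = -11 + 4*V/3)
116994/(-471695) + P(-34) = 116994/(-471695) + (-11 + (4/3)*(-34)) = 116994*(-1/471695) + (-11 - 136/3) = -116994/471695 - 169/3 = -80067437/1415085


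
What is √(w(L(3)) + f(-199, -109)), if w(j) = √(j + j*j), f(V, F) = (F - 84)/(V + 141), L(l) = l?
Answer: √(11194 + 6728*√3)/58 ≈ 2.6061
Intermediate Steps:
f(V, F) = (-84 + F)/(141 + V)
w(j) = √(j + j²)
√(w(L(3)) + f(-199, -109)) = √(√(3*(1 + 3)) + (-84 - 109)/(141 - 199)) = √(√(3*4) - 193/(-58)) = √(√12 - 1/58*(-193)) = √(2*√3 + 193/58) = √(193/58 + 2*√3)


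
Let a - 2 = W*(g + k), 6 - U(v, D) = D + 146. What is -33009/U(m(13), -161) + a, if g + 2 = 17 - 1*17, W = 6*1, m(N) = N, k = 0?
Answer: -11073/7 ≈ -1581.9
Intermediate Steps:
W = 6
g = -2 (g = -2 + (17 - 1*17) = -2 + (17 - 17) = -2 + 0 = -2)
U(v, D) = -140 - D (U(v, D) = 6 - (D + 146) = 6 - (146 + D) = 6 + (-146 - D) = -140 - D)
a = -10 (a = 2 + 6*(-2 + 0) = 2 + 6*(-2) = 2 - 12 = -10)
-33009/U(m(13), -161) + a = -33009/(-140 - 1*(-161)) - 10 = -33009/(-140 + 161) - 10 = -33009/21 - 10 = -33009*1/21 - 10 = -11003/7 - 10 = -11073/7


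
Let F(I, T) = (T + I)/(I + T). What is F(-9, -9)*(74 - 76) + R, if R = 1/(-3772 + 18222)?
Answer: -28899/14450 ≈ -1.9999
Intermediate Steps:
F(I, T) = 1 (F(I, T) = (I + T)/(I + T) = 1)
R = 1/14450 ≈ 6.9204e-5
F(-9, -9)*(74 - 76) + R = 1*(74 - 76) + 1/14450 = 1*(-2) + 1/14450 = -2 + 1/14450 = -28899/14450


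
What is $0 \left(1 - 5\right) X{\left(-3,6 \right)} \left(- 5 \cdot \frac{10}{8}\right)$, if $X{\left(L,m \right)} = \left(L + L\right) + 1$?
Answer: $0$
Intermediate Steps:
$X{\left(L,m \right)} = 1 + 2 L$ ($X{\left(L,m \right)} = 2 L + 1 = 1 + 2 L$)
$0 \left(1 - 5\right) X{\left(-3,6 \right)} \left(- 5 \cdot \frac{10}{8}\right) = 0 \left(1 - 5\right) \left(1 + 2 \left(-3\right)\right) \left(- 5 \cdot \frac{10}{8}\right) = 0 \left(-4\right) \left(1 - 6\right) \left(- 5 \cdot 10 \cdot \frac{1}{8}\right) = 0 \left(-5\right) \left(\left(-5\right) \frac{5}{4}\right) = 0 \left(- \frac{25}{4}\right) = 0$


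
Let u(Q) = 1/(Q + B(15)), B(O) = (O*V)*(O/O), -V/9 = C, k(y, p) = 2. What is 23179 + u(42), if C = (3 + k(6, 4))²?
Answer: 77255606/3333 ≈ 23179.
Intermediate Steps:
C = 25 (C = (3 + 2)² = 5² = 25)
V = -225 (V = -9*25 = -225)
B(O) = -225*O (B(O) = (O*(-225))*(O/O) = -225*O*1 = -225*O)
u(Q) = 1/(-3375 + Q) (u(Q) = 1/(Q - 225*15) = 1/(Q - 3375) = 1/(-3375 + Q))
23179 + u(42) = 23179 + 1/(-3375 + 42) = 23179 + 1/(-3333) = 23179 - 1/3333 = 77255606/3333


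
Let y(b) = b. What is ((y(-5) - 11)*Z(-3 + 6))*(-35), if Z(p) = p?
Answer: 1680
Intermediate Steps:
((y(-5) - 11)*Z(-3 + 6))*(-35) = ((-5 - 11)*(-3 + 6))*(-35) = -16*3*(-35) = -48*(-35) = 1680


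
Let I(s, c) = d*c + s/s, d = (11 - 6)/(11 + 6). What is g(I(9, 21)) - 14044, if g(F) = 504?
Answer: -13540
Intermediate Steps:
d = 5/17 ≈ 0.29412
I(s, c) = 1 + 5*c/17 (I(s, c) = 5*c/17 + s/s = 5*c/17 + 1 = 1 + 5*c/17)
g(I(9, 21)) - 14044 = 504 - 14044 = -13540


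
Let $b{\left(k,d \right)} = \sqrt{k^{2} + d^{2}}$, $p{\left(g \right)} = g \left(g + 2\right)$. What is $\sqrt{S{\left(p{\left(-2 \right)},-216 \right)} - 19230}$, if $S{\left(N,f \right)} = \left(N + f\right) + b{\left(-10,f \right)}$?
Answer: $\sqrt{-19446 + 2 \sqrt{11689}} \approx 138.67 i$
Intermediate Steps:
$p{\left(g \right)} = g \left(2 + g\right)$
$b{\left(k,d \right)} = \sqrt{d^{2} + k^{2}}$
$S{\left(N,f \right)} = N + f + \sqrt{100 + f^{2}}$ ($S{\left(N,f \right)} = \left(N + f\right) + \sqrt{f^{2} + \left(-10\right)^{2}} = \left(N + f\right) + \sqrt{f^{2} + 100} = \left(N + f\right) + \sqrt{100 + f^{2}} = N + f + \sqrt{100 + f^{2}}$)
$\sqrt{S{\left(p{\left(-2 \right)},-216 \right)} - 19230} = \sqrt{\left(- 2 \left(2 - 2\right) - 216 + \sqrt{100 + \left(-216\right)^{2}}\right) - 19230} = \sqrt{\left(\left(-2\right) 0 - 216 + \sqrt{100 + 46656}\right) - 19230} = \sqrt{\left(0 - 216 + \sqrt{46756}\right) - 19230} = \sqrt{\left(0 - 216 + 2 \sqrt{11689}\right) - 19230} = \sqrt{\left(-216 + 2 \sqrt{11689}\right) - 19230} = \sqrt{-19446 + 2 \sqrt{11689}}$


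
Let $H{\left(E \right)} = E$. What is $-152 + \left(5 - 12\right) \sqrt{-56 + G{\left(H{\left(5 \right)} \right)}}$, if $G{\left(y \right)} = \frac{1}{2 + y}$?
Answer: $-152 - i \sqrt{2737} \approx -152.0 - 52.316 i$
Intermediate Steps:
$-152 + \left(5 - 12\right) \sqrt{-56 + G{\left(H{\left(5 \right)} \right)}} = -152 + \left(5 - 12\right) \sqrt{-56 + \frac{1}{2 + 5}} = -152 + \left(5 - 12\right) \sqrt{-56 + \frac{1}{7}} = -152 - 7 \sqrt{-56 + \frac{1}{7}} = -152 - 7 \sqrt{- \frac{391}{7}} = -152 - 7 \frac{i \sqrt{2737}}{7} = -152 - i \sqrt{2737}$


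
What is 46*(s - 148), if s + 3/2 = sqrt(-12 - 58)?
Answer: -6877 + 46*I*sqrt(70) ≈ -6877.0 + 384.86*I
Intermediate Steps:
s = -3/2 + I*sqrt(70) (s = -3/2 + sqrt(-12 - 58) = -3/2 + sqrt(-70) = -3/2 + I*sqrt(70) ≈ -1.5 + 8.3666*I)
46*(s - 148) = 46*((-3/2 + I*sqrt(70)) - 148) = 46*(-299/2 + I*sqrt(70)) = -6877 + 46*I*sqrt(70)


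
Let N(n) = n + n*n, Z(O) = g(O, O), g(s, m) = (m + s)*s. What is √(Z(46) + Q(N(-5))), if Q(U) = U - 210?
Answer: √4042 ≈ 63.577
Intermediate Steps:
g(s, m) = s*(m + s)
Z(O) = 2*O² (Z(O) = O*(O + O) = O*(2*O) = 2*O²)
N(n) = n + n²
Q(U) = -210 + U
√(Z(46) + Q(N(-5))) = √(2*46² + (-210 - 5*(1 - 5))) = √(2*2116 + (-210 - 5*(-4))) = √(4232 + (-210 + 20)) = √(4232 - 190) = √4042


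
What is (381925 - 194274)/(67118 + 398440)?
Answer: 187651/465558 ≈ 0.40307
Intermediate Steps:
(381925 - 194274)/(67118 + 398440) = 187651/465558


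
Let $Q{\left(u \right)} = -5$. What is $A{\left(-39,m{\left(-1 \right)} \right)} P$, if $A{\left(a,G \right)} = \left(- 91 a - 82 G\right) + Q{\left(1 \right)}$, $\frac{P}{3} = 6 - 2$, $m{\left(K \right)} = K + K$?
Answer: $44496$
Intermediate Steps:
$m{\left(K \right)} = 2 K$
$P = 12$ ($P = 3 \left(6 - 2\right) = 3 \cdot 4 = 12$)
$A{\left(a,G \right)} = -5 - 91 a - 82 G$ ($A{\left(a,G \right)} = \left(- 91 a - 82 G\right) - 5 = -5 - 91 a - 82 G$)
$A{\left(-39,m{\left(-1 \right)} \right)} P = \left(-5 - -3549 - 82 \cdot 2 \left(-1\right)\right) 12 = \left(-5 + 3549 - -164\right) 12 = \left(-5 + 3549 + 164\right) 12 = 3708 \cdot 12 = 44496$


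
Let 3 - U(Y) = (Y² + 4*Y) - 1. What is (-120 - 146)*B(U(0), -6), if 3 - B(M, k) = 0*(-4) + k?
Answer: -2394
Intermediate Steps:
U(Y) = 4 - Y² - 4*Y (U(Y) = 3 - ((Y² + 4*Y) - 1) = 3 - (-1 + Y² + 4*Y) = 3 + (1 - Y² - 4*Y) = 4 - Y² - 4*Y)
B(M, k) = 3 - k (B(M, k) = 3 - (0*(-4) + k) = 3 - (0 + k) = 3 - k)
(-120 - 146)*B(U(0), -6) = (-120 - 146)*(3 - 1*(-6)) = -266*(3 + 6) = -266*9 = -2394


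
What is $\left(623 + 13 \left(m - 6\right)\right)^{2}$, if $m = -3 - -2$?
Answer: $283024$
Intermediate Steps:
$m = -1$ ($m = -3 + 2 = -1$)
$\left(623 + 13 \left(m - 6\right)\right)^{2} = \left(623 + 13 \left(-1 - 6\right)\right)^{2} = \left(623 + 13 \left(-7\right)\right)^{2} = \left(623 - 91\right)^{2} = 532^{2} = 283024$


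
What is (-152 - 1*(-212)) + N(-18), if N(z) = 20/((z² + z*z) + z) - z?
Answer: 4916/63 ≈ 78.032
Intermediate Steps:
N(z) = -z + 20/(z + 2*z²) (N(z) = 20/((z² + z²) + z) - z = 20/(2*z² + z) - z = 20/(z + 2*z²) - z = -z + 20/(z + 2*z²))
(-152 - 1*(-212)) + N(-18) = (-152 - 1*(-212)) + (20 - 1*(-18)² - 2*(-18)³)/((-18)*(1 + 2*(-18))) = (-152 + 212) - (20 - 1*324 - 2*(-5832))/(18*(1 - 36)) = 60 - 1/18*(20 - 324 + 11664)/(-35) = 60 - 1/18*(-1/35)*11360 = 60 + 1136/63 = 4916/63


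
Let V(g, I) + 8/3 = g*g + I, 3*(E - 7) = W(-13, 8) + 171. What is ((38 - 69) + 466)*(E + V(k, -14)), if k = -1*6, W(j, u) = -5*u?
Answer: 30450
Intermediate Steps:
E = 152/3 (E = 7 + (-5*8 + 171)/3 = 7 + (-40 + 171)/3 = 7 + (⅓)*131 = 7 + 131/3 = 152/3 ≈ 50.667)
k = -6
V(g, I) = -8/3 + I + g² (V(g, I) = -8/3 + (g*g + I) = -8/3 + (g² + I) = -8/3 + (I + g²) = -8/3 + I + g²)
((38 - 69) + 466)*(E + V(k, -14)) = ((38 - 69) + 466)*(152/3 + (-8/3 - 14 + (-6)²)) = (-31 + 466)*(152/3 + (-8/3 - 14 + 36)) = 435*(152/3 + 58/3) = 435*70 = 30450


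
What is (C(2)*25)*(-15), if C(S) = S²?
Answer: -1500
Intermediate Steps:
(C(2)*25)*(-15) = (2²*25)*(-15) = (4*25)*(-15) = 100*(-15) = -1500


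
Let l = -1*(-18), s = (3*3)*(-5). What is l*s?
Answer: -810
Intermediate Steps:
s = -45 (s = 9*(-5) = -45)
l = 18
l*s = 18*(-45) = -810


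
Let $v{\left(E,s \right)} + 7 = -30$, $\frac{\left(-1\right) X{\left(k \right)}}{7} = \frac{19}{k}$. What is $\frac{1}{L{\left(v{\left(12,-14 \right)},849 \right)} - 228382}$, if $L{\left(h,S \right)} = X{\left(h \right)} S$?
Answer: $- \frac{37}{8337217} \approx -4.4379 \cdot 10^{-6}$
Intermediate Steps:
$X{\left(k \right)} = - \frac{133}{k}$ ($X{\left(k \right)} = - 7 \frac{19}{k} = - \frac{133}{k}$)
$v{\left(E,s \right)} = -37$ ($v{\left(E,s \right)} = -7 - 30 = -37$)
$L{\left(h,S \right)} = - \frac{133 S}{h}$ ($L{\left(h,S \right)} = - \frac{133}{h} S = - \frac{133 S}{h}$)
$\frac{1}{L{\left(v{\left(12,-14 \right)},849 \right)} - 228382} = \frac{1}{\left(-133\right) 849 \frac{1}{-37} - 228382} = \frac{1}{\left(-133\right) 849 \left(- \frac{1}{37}\right) - 228382} = \frac{1}{\frac{112917}{37} - 228382} = \frac{1}{- \frac{8337217}{37}} = - \frac{37}{8337217}$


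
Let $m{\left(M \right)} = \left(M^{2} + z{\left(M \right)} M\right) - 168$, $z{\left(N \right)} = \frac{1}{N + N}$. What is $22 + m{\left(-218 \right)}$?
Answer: $\frac{94757}{2} \approx 47379.0$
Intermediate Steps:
$z{\left(N \right)} = \frac{1}{2 N}$
$m{\left(M \right)} = - \frac{335}{2} + M^{2}$ ($m{\left(M \right)} = \left(M^{2} + \frac{1}{2 M} M\right) - 168 = \left(M^{2} + \frac{1}{2}\right) - 168 = \left(\frac{1}{2} + M^{2}\right) - 168 = - \frac{335}{2} + M^{2}$)
$22 + m{\left(-218 \right)} = 22 - \left(\frac{335}{2} - \left(-218\right)^{2}\right) = 22 + \left(- \frac{335}{2} + 47524\right) = 22 + \frac{94713}{2} = \frac{94757}{2}$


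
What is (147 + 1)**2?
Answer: 21904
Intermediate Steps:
(147 + 1)**2 = 148**2 = 21904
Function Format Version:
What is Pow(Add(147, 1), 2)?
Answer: 21904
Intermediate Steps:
Pow(Add(147, 1), 2) = Pow(148, 2) = 21904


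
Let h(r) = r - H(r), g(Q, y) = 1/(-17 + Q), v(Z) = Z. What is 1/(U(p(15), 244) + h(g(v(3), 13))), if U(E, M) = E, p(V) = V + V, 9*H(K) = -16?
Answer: 126/3995 ≈ 0.031539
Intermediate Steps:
H(K) = -16/9 (H(K) = (⅑)*(-16) = -16/9)
p(V) = 2*V
h(r) = 16/9 + r (h(r) = r - 1*(-16/9) = r + 16/9 = 16/9 + r)
1/(U(p(15), 244) + h(g(v(3), 13))) = 1/(2*15 + (16/9 + 1/(-17 + 3))) = 1/(30 + (16/9 + 1/(-14))) = 1/(30 + (16/9 - 1/14)) = 1/(30 + 215/126) = 1/(3995/126) = 126/3995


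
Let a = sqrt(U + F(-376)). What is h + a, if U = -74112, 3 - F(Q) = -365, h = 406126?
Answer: 406126 + 4*I*sqrt(4609) ≈ 4.0613e+5 + 271.56*I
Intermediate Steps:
F(Q) = 368 (F(Q) = 3 - 1*(-365) = 3 + 365 = 368)
a = 4*I*sqrt(4609) (a = sqrt(-74112 + 368) = sqrt(-73744) = 4*I*sqrt(4609) ≈ 271.56*I)
h + a = 406126 + 4*I*sqrt(4609)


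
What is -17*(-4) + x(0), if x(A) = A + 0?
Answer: 68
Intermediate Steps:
x(A) = A
-17*(-4) + x(0) = -17*(-4) + 0 = 68 + 0 = 68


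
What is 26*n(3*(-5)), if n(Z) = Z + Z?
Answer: -780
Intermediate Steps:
n(Z) = 2*Z
26*n(3*(-5)) = 26*(2*(3*(-5))) = 26*(2*(-15)) = 26*(-30) = -780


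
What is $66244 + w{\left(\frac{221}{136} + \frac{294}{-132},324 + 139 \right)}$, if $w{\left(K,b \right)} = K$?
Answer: $\frac{5829419}{88} \approx 66243.0$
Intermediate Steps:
$66244 + w{\left(\frac{221}{136} + \frac{294}{-132},324 + 139 \right)} = 66244 + \left(\frac{221}{136} + \frac{294}{-132}\right) = 66244 + \left(221 \cdot \frac{1}{136} + 294 \left(- \frac{1}{132}\right)\right) = 66244 + \left(\frac{13}{8} - \frac{49}{22}\right) = 66244 - \frac{53}{88} = \frac{5829419}{88}$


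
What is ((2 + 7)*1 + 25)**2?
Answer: 1156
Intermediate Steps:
((2 + 7)*1 + 25)**2 = (9*1 + 25)**2 = (9 + 25)**2 = 34**2 = 1156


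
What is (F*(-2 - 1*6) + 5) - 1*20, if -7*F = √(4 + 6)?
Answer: -15 + 8*√10/7 ≈ -11.386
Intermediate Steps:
F = -√10/7 (F = -√(4 + 6)/7 = -√10/7 ≈ -0.45175)
(F*(-2 - 1*6) + 5) - 1*20 = ((-√10/7)*(-2 - 1*6) + 5) - 1*20 = ((-√10/7)*(-2 - 6) + 5) - 20 = (-√10/7*(-8) + 5) - 20 = (8*√10/7 + 5) - 20 = (5 + 8*√10/7) - 20 = -15 + 8*√10/7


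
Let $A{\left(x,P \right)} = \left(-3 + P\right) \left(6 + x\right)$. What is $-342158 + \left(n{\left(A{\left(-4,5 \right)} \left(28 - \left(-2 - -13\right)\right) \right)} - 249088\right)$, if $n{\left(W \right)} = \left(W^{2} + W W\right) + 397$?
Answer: $-581601$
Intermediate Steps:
$n{\left(W \right)} = 397 + 2 W^{2}$ ($n{\left(W \right)} = \left(W^{2} + W^{2}\right) + 397 = 2 W^{2} + 397 = 397 + 2 W^{2}$)
$-342158 + \left(n{\left(A{\left(-4,5 \right)} \left(28 - \left(-2 - -13\right)\right) \right)} - 249088\right) = -342158 - \left(248691 - 2 \left(28 - \left(-2 - -13\right)\right)^{2} \left(-18 - -12 + 6 \cdot 5 + 5 \left(-4\right)\right)^{2}\right) = -342158 - \left(248691 - 2 \left(28 - \left(-2 + 13\right)\right)^{2} \left(-18 + 12 + 30 - 20\right)^{2}\right) = -342158 - \left(248691 - 2 \cdot 16 \left(28 - 11\right)^{2}\right) = -342158 - \left(248691 - 9248\right) = -342158 + \left(\left(397 + 2 \cdot 4624\right) - 249088\right) = -342158 + \left(\left(397 + 9248\right) - 249088\right) = -342158 + \left(9645 - 249088\right) = -342158 - 239443 = -581601$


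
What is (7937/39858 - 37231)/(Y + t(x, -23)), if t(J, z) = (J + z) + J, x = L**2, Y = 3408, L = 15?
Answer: -1483945261/152855430 ≈ -9.7082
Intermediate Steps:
x = 225 (x = 15**2 = 225)
t(J, z) = z + 2*J
(7937/39858 - 37231)/(Y + t(x, -23)) = (7937/39858 - 37231)/(3408 + (-23 + 2*225)) = (7937*(1/39858) - 37231)/(3408 + (-23 + 450)) = (7937/39858 - 37231)/(3408 + 427) = -1483945261/39858/3835 = -1483945261/39858*1/3835 = -1483945261/152855430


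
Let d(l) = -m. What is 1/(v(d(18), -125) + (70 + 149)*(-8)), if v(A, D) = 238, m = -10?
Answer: -1/1514 ≈ -0.00066050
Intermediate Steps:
d(l) = 10 (d(l) = -1*(-10) = 10)
1/(v(d(18), -125) + (70 + 149)*(-8)) = 1/(238 + (70 + 149)*(-8)) = 1/(238 + 219*(-8)) = 1/(238 - 1752) = 1/(-1514) = -1/1514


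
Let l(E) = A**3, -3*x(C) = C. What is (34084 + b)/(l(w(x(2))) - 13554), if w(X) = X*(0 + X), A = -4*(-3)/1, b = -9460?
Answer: -152/73 ≈ -2.0822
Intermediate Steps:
x(C) = -C/3
A = 12 (A = 12*1 = 12)
w(X) = X**2 (w(X) = X*X = X**2)
l(E) = 1728 (l(E) = 12**3 = 1728)
(34084 + b)/(l(w(x(2))) - 13554) = (34084 - 9460)/(1728 - 13554) = 24624/(-11826) = 24624*(-1/11826) = -152/73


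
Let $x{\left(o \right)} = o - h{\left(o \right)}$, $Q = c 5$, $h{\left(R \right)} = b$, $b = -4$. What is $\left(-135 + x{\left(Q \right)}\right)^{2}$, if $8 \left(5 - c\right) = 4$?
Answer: $\frac{47089}{4} \approx 11772.0$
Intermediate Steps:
$c = \frac{9}{2}$ ($c = 5 - \frac{1}{2} = \frac{9}{2} \approx 4.5$)
$h{\left(R \right)} = -4$
$Q = \frac{45}{2}$ ($Q = \frac{9}{2} \cdot 5 = \frac{45}{2} \approx 22.5$)
$x{\left(o \right)} = 4 + o$ ($x{\left(o \right)} = o - -4 = o + 4 = 4 + o$)
$\left(-135 + x{\left(Q \right)}\right)^{2} = \left(-135 + \left(4 + \frac{45}{2}\right)\right)^{2} = \left(-135 + \frac{53}{2}\right)^{2} = \left(- \frac{217}{2}\right)^{2} = \frac{47089}{4}$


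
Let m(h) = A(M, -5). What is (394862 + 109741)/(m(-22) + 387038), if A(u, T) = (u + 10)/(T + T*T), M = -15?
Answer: 183492/140741 ≈ 1.3038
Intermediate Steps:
A(u, T) = (10 + u)/(T + T**2)
m(h) = -1/4 (m(h) = (10 - 15)/((-5)*(1 - 5)) = -1/5*(-5)/(-4) = -1/5*(-1/4)*(-5) = -1/4)
(394862 + 109741)/(m(-22) + 387038) = (394862 + 109741)/(-1/4 + 387038) = 504603/(1548151/4) = 504603*(4/1548151) = 183492/140741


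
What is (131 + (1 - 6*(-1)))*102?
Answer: 14076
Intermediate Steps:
(131 + (1 - 6*(-1)))*102 = (131 + (1 + 6))*102 = (131 + 7)*102 = 138*102 = 14076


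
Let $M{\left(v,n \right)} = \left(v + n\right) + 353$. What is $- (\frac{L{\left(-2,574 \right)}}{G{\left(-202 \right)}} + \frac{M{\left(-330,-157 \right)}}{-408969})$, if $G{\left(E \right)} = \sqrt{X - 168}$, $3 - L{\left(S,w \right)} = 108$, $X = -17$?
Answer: $- \frac{134}{408969} - \frac{21 i \sqrt{185}}{37} \approx -0.00032765 - 7.7198 i$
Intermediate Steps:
$M{\left(v,n \right)} = 353 + n + v$ ($M{\left(v,n \right)} = \left(n + v\right) + 353 = 353 + n + v$)
$L{\left(S,w \right)} = -105$ ($L{\left(S,w \right)} = 3 - 108 = -105$)
$G{\left(E \right)} = i \sqrt{185}$ ($G{\left(E \right)} = \sqrt{-17 - 168} = \sqrt{-185} = i \sqrt{185}$)
$- (\frac{L{\left(-2,574 \right)}}{G{\left(-202 \right)}} + \frac{M{\left(-330,-157 \right)}}{-408969}) = - (- \frac{105}{i \sqrt{185}} + \frac{353 - 157 - 330}{-408969}) = - (- 105 \left(- \frac{i \sqrt{185}}{185}\right) - - \frac{134}{408969}) = - (\frac{21 i \sqrt{185}}{37} + \frac{134}{408969}) = - (\frac{134}{408969} + \frac{21 i \sqrt{185}}{37}) = - \frac{134}{408969} - \frac{21 i \sqrt{185}}{37}$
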